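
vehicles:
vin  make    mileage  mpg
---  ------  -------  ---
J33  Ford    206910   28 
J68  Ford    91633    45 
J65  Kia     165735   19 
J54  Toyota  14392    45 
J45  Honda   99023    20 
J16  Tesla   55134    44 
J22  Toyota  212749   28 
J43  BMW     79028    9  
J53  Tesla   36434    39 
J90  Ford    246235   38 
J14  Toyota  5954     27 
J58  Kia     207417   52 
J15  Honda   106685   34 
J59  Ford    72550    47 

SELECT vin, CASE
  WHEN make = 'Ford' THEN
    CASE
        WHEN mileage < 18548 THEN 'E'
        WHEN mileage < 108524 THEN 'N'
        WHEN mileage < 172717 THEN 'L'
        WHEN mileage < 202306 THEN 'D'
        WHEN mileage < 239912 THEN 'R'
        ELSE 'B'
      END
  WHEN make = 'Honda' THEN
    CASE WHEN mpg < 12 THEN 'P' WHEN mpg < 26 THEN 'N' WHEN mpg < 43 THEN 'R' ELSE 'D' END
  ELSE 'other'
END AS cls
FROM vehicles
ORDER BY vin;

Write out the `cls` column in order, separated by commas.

vin=J14: make='Toyota' → outer ELSE → other
vin=J15: make='Honda' → inner[mpg < 43] → R
vin=J16: make='Tesla' → outer ELSE → other
vin=J22: make='Toyota' → outer ELSE → other
vin=J33: make='Ford' → inner[mileage < 239912] → R
vin=J43: make='BMW' → outer ELSE → other
vin=J45: make='Honda' → inner[mpg < 26] → N
vin=J53: make='Tesla' → outer ELSE → other
vin=J54: make='Toyota' → outer ELSE → other
vin=J58: make='Kia' → outer ELSE → other
vin=J59: make='Ford' → inner[mileage < 108524] → N
vin=J65: make='Kia' → outer ELSE → other
vin=J68: make='Ford' → inner[mileage < 108524] → N
vin=J90: make='Ford' → inner[ELSE] → B

other, R, other, other, R, other, N, other, other, other, N, other, N, B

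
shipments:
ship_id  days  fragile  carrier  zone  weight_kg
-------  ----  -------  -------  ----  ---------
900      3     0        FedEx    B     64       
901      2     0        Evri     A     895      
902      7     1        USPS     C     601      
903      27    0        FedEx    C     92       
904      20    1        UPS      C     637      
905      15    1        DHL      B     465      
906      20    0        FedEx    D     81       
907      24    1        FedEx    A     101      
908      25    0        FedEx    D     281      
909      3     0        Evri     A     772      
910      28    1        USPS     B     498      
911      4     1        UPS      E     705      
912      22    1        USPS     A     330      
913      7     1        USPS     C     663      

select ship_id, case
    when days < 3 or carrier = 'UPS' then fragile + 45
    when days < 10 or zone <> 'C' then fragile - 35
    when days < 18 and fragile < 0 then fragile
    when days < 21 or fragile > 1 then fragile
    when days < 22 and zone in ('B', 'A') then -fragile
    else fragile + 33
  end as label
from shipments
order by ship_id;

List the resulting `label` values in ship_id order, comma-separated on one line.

ship_id=900: days < 10 or zone <> 'C' → -35
ship_id=901: days < 3 or carrier = 'UPS' → 45
ship_id=902: days < 10 or zone <> 'C' → -34
ship_id=903: ELSE → 33
ship_id=904: days < 3 or carrier = 'UPS' → 46
ship_id=905: days < 10 or zone <> 'C' → -34
ship_id=906: days < 10 or zone <> 'C' → -35
ship_id=907: days < 10 or zone <> 'C' → -34
ship_id=908: days < 10 or zone <> 'C' → -35
ship_id=909: days < 10 or zone <> 'C' → -35
ship_id=910: days < 10 or zone <> 'C' → -34
ship_id=911: days < 3 or carrier = 'UPS' → 46
ship_id=912: days < 10 or zone <> 'C' → -34
ship_id=913: days < 10 or zone <> 'C' → -34

-35, 45, -34, 33, 46, -34, -35, -34, -35, -35, -34, 46, -34, -34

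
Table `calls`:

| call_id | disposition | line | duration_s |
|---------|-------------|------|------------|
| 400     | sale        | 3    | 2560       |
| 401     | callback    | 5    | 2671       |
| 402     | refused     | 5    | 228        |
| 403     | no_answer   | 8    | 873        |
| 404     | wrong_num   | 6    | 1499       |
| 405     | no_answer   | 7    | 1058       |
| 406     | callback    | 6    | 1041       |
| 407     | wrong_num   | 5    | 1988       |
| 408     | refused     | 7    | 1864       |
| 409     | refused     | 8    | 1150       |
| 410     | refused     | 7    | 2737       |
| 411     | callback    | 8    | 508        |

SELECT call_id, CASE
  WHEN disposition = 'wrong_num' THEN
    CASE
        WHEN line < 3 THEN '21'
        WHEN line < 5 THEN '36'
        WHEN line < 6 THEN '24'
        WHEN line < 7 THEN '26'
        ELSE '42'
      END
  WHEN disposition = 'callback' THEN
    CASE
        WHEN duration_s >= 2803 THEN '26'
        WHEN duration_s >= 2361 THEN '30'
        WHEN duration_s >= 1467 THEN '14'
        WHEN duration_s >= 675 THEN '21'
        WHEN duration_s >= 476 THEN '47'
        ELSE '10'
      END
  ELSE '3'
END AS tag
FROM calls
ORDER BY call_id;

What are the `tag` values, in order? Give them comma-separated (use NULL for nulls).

3, 30, 3, 3, 26, 3, 21, 24, 3, 3, 3, 47

call_id=400: disposition='sale' → outer ELSE → 3
call_id=401: disposition='callback' → inner[duration_s >= 2361] → 30
call_id=402: disposition='refused' → outer ELSE → 3
call_id=403: disposition='no_answer' → outer ELSE → 3
call_id=404: disposition='wrong_num' → inner[line < 7] → 26
call_id=405: disposition='no_answer' → outer ELSE → 3
call_id=406: disposition='callback' → inner[duration_s >= 675] → 21
call_id=407: disposition='wrong_num' → inner[line < 6] → 24
call_id=408: disposition='refused' → outer ELSE → 3
call_id=409: disposition='refused' → outer ELSE → 3
call_id=410: disposition='refused' → outer ELSE → 3
call_id=411: disposition='callback' → inner[duration_s >= 476] → 47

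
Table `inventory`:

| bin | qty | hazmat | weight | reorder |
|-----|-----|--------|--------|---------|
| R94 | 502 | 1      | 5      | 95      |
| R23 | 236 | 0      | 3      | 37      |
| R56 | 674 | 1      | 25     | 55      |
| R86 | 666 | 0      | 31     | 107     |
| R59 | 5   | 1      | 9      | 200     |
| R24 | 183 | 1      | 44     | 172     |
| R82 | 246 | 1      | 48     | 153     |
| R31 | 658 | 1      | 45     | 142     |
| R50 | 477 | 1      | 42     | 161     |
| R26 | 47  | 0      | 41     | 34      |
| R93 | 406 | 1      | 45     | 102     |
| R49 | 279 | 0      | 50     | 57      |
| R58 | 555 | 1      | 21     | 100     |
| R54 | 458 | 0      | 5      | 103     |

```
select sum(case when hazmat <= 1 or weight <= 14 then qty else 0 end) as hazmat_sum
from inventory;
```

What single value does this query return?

bin=R94: ✓ → 502
bin=R23: ✓ → 236
bin=R56: ✓ → 674
bin=R86: ✓ → 666
bin=R59: ✓ → 5
bin=R24: ✓ → 183
bin=R82: ✓ → 246
bin=R31: ✓ → 658
bin=R50: ✓ → 477
bin=R26: ✓ → 47
bin=R93: ✓ → 406
bin=R49: ✓ → 279
bin=R58: ✓ → 555
bin=R54: ✓ → 458
hazmat_sum = 502 + 236 + 674 + 666 + 5 + 183 + 246 + 658 + 477 + 47 + 406 + 279 + 555 + 458 = 5392

5392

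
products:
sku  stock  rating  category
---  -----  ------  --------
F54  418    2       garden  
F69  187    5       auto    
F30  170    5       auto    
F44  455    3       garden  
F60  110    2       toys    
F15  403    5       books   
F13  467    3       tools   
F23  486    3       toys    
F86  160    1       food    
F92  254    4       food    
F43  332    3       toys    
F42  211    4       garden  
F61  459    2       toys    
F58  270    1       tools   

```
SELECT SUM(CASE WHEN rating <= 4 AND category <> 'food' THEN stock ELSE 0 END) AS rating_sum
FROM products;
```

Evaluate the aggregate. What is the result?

sku=F54: ✓ → 418
sku=F69: ✗
sku=F30: ✗
sku=F44: ✓ → 455
sku=F60: ✓ → 110
sku=F15: ✗
sku=F13: ✓ → 467
sku=F23: ✓ → 486
sku=F86: ✗
sku=F92: ✗
sku=F43: ✓ → 332
sku=F42: ✓ → 211
sku=F61: ✓ → 459
sku=F58: ✓ → 270
rating_sum = 418 + 455 + 110 + 467 + 486 + 332 + 211 + 459 + 270 = 3208

3208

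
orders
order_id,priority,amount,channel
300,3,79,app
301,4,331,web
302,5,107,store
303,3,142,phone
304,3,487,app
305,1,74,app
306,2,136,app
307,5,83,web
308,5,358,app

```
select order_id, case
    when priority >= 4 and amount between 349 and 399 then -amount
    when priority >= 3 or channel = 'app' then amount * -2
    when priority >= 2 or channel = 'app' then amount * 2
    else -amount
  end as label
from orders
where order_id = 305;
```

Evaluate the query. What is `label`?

order_id = 305: priority=1, amount=74, channel=app.
priority >= 4 and amount between 349 and 399 → false
priority >= 3 or channel = 'app' → true → -148

-148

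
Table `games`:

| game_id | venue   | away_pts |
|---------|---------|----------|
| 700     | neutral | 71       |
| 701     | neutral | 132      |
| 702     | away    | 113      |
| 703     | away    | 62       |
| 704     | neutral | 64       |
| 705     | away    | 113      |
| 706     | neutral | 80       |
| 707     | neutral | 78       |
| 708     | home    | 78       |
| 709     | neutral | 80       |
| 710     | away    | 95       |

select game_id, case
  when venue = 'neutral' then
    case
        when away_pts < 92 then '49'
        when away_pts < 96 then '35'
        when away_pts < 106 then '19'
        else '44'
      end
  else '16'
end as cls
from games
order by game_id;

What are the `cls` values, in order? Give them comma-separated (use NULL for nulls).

49, 44, 16, 16, 49, 16, 49, 49, 16, 49, 16

game_id=700: venue='neutral' → inner[away_pts < 92] → 49
game_id=701: venue='neutral' → inner[ELSE] → 44
game_id=702: venue='away' → outer ELSE → 16
game_id=703: venue='away' → outer ELSE → 16
game_id=704: venue='neutral' → inner[away_pts < 92] → 49
game_id=705: venue='away' → outer ELSE → 16
game_id=706: venue='neutral' → inner[away_pts < 92] → 49
game_id=707: venue='neutral' → inner[away_pts < 92] → 49
game_id=708: venue='home' → outer ELSE → 16
game_id=709: venue='neutral' → inner[away_pts < 92] → 49
game_id=710: venue='away' → outer ELSE → 16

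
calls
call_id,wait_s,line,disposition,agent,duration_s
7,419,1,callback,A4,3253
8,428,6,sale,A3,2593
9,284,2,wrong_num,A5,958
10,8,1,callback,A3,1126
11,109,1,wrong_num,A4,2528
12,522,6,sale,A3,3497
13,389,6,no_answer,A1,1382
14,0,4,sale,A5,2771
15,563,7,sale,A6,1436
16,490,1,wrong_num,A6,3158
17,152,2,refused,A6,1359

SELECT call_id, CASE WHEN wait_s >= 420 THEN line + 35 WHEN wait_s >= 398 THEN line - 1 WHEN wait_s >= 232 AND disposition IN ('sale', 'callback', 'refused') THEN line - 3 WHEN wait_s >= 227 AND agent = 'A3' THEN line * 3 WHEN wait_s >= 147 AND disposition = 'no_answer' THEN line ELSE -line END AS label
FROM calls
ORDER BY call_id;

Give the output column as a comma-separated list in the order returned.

0, 41, -2, -1, -1, 41, 6, -4, 42, 36, -2

call_id=7: wait_s >= 398 → 0
call_id=8: wait_s >= 420 → 41
call_id=9: ELSE → -2
call_id=10: ELSE → -1
call_id=11: ELSE → -1
call_id=12: wait_s >= 420 → 41
call_id=13: wait_s >= 147 AND disposition = 'no_answer' → 6
call_id=14: ELSE → -4
call_id=15: wait_s >= 420 → 42
call_id=16: wait_s >= 420 → 36
call_id=17: ELSE → -2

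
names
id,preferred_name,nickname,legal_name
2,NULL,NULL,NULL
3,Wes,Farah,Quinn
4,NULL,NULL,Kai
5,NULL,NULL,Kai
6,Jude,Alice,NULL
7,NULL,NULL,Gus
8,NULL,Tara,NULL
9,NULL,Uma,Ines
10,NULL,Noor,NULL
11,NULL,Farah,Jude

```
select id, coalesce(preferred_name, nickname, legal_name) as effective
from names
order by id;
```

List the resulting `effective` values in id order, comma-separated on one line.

NULL, Wes, Kai, Kai, Jude, Gus, Tara, Uma, Noor, Farah

id=2: preferred_name=NULL, nickname=NULL, legal_name=NULL (all NULL) → NULL
id=3: preferred_name=Wes → Wes
id=4: preferred_name=NULL, nickname=NULL, legal_name=Kai → Kai
id=5: preferred_name=NULL, nickname=NULL, legal_name=Kai → Kai
id=6: preferred_name=Jude → Jude
id=7: preferred_name=NULL, nickname=NULL, legal_name=Gus → Gus
id=8: preferred_name=NULL, nickname=Tara → Tara
id=9: preferred_name=NULL, nickname=Uma → Uma
id=10: preferred_name=NULL, nickname=Noor → Noor
id=11: preferred_name=NULL, nickname=Farah → Farah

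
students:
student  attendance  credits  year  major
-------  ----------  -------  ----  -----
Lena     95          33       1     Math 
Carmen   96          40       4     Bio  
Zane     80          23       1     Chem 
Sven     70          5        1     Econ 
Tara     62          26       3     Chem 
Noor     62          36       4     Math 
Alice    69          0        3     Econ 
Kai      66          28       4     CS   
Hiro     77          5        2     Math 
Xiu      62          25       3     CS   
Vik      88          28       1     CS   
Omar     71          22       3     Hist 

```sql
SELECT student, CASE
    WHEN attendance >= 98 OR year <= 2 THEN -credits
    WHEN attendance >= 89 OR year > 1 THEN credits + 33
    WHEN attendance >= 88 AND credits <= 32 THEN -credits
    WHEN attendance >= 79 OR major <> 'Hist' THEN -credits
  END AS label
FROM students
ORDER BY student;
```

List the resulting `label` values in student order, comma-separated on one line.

33, 73, -5, 61, -33, 69, 55, -5, 59, -28, 58, -23

student=Alice: attendance >= 89 OR year > 1 → 33
student=Carmen: attendance >= 89 OR year > 1 → 73
student=Hiro: attendance >= 98 OR year <= 2 → -5
student=Kai: attendance >= 89 OR year > 1 → 61
student=Lena: attendance >= 98 OR year <= 2 → -33
student=Noor: attendance >= 89 OR year > 1 → 69
student=Omar: attendance >= 89 OR year > 1 → 55
student=Sven: attendance >= 98 OR year <= 2 → -5
student=Tara: attendance >= 89 OR year > 1 → 59
student=Vik: attendance >= 98 OR year <= 2 → -28
student=Xiu: attendance >= 89 OR year > 1 → 58
student=Zane: attendance >= 98 OR year <= 2 → -23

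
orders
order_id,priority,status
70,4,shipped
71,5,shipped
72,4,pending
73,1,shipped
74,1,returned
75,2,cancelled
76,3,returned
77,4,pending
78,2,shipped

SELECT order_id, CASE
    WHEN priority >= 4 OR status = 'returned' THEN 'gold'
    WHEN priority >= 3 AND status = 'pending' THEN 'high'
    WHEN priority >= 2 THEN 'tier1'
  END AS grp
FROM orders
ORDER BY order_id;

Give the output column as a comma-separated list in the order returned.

gold, gold, gold, NULL, gold, tier1, gold, gold, tier1

order_id=70: priority >= 4 OR status = 'returned' → gold
order_id=71: priority >= 4 OR status = 'returned' → gold
order_id=72: priority >= 4 OR status = 'returned' → gold
order_id=73: (no match → NULL) → NULL
order_id=74: priority >= 4 OR status = 'returned' → gold
order_id=75: priority >= 2 → tier1
order_id=76: priority >= 4 OR status = 'returned' → gold
order_id=77: priority >= 4 OR status = 'returned' → gold
order_id=78: priority >= 2 → tier1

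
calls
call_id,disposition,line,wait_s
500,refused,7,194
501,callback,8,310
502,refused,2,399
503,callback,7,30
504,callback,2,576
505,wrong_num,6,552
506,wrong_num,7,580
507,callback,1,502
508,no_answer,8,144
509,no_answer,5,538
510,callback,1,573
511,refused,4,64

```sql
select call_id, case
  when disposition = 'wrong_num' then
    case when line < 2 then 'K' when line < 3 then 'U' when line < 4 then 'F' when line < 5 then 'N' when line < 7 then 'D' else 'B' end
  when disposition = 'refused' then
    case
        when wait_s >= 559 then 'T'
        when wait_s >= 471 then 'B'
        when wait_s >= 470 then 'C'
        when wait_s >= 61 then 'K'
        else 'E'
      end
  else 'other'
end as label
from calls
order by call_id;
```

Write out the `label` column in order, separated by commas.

K, other, K, other, other, D, B, other, other, other, other, K

call_id=500: disposition='refused' → inner[wait_s >= 61] → K
call_id=501: disposition='callback' → outer ELSE → other
call_id=502: disposition='refused' → inner[wait_s >= 61] → K
call_id=503: disposition='callback' → outer ELSE → other
call_id=504: disposition='callback' → outer ELSE → other
call_id=505: disposition='wrong_num' → inner[line < 7] → D
call_id=506: disposition='wrong_num' → inner[ELSE] → B
call_id=507: disposition='callback' → outer ELSE → other
call_id=508: disposition='no_answer' → outer ELSE → other
call_id=509: disposition='no_answer' → outer ELSE → other
call_id=510: disposition='callback' → outer ELSE → other
call_id=511: disposition='refused' → inner[wait_s >= 61] → K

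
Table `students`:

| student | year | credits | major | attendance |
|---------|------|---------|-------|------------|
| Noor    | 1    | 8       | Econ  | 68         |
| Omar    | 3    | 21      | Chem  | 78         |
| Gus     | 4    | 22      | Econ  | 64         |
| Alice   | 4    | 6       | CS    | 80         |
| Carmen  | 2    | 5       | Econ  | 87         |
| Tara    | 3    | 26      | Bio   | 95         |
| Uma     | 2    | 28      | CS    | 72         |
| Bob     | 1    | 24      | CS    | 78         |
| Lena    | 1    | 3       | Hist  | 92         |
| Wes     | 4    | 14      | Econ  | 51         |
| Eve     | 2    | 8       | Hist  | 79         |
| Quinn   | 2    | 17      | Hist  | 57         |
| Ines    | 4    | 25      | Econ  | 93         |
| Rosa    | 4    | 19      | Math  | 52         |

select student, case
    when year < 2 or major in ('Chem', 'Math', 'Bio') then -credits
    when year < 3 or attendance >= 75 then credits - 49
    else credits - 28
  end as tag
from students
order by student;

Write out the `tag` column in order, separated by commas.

student=Alice: year < 3 or attendance >= 75 → -43
student=Bob: year < 2 or major in ('Chem', 'Math', 'Bio') → -24
student=Carmen: year < 3 or attendance >= 75 → -44
student=Eve: year < 3 or attendance >= 75 → -41
student=Gus: ELSE → -6
student=Ines: year < 3 or attendance >= 75 → -24
student=Lena: year < 2 or major in ('Chem', 'Math', 'Bio') → -3
student=Noor: year < 2 or major in ('Chem', 'Math', 'Bio') → -8
student=Omar: year < 2 or major in ('Chem', 'Math', 'Bio') → -21
student=Quinn: year < 3 or attendance >= 75 → -32
student=Rosa: year < 2 or major in ('Chem', 'Math', 'Bio') → -19
student=Tara: year < 2 or major in ('Chem', 'Math', 'Bio') → -26
student=Uma: year < 3 or attendance >= 75 → -21
student=Wes: ELSE → -14

-43, -24, -44, -41, -6, -24, -3, -8, -21, -32, -19, -26, -21, -14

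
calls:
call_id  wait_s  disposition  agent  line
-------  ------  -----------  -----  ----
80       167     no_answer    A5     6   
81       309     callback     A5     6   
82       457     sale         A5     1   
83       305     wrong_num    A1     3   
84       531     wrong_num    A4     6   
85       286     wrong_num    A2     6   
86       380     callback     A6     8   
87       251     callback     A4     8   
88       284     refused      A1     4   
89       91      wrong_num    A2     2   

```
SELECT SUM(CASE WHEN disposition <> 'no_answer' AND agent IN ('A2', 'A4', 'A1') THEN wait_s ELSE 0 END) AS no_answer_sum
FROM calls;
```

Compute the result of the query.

1748

call_id=80: ✗
call_id=81: ✗
call_id=82: ✗
call_id=83: ✓ → 305
call_id=84: ✓ → 531
call_id=85: ✓ → 286
call_id=86: ✗
call_id=87: ✓ → 251
call_id=88: ✓ → 284
call_id=89: ✓ → 91
no_answer_sum = 305 + 531 + 286 + 251 + 284 + 91 = 1748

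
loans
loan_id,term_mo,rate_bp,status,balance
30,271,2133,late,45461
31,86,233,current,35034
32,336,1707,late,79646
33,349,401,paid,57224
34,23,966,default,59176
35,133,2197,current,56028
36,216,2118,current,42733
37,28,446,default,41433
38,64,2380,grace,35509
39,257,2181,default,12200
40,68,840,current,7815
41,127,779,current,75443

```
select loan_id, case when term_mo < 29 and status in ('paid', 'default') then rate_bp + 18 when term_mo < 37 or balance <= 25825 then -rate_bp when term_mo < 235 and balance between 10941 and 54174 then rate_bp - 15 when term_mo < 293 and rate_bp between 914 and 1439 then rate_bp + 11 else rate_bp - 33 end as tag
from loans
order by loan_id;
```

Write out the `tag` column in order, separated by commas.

loan_id=30: ELSE → 2100
loan_id=31: term_mo < 235 and balance between 10941 and 54174 → 218
loan_id=32: ELSE → 1674
loan_id=33: ELSE → 368
loan_id=34: term_mo < 29 and status in ('paid', 'default') → 984
loan_id=35: ELSE → 2164
loan_id=36: term_mo < 235 and balance between 10941 and 54174 → 2103
loan_id=37: term_mo < 29 and status in ('paid', 'default') → 464
loan_id=38: term_mo < 235 and balance between 10941 and 54174 → 2365
loan_id=39: term_mo < 37 or balance <= 25825 → -2181
loan_id=40: term_mo < 37 or balance <= 25825 → -840
loan_id=41: ELSE → 746

2100, 218, 1674, 368, 984, 2164, 2103, 464, 2365, -2181, -840, 746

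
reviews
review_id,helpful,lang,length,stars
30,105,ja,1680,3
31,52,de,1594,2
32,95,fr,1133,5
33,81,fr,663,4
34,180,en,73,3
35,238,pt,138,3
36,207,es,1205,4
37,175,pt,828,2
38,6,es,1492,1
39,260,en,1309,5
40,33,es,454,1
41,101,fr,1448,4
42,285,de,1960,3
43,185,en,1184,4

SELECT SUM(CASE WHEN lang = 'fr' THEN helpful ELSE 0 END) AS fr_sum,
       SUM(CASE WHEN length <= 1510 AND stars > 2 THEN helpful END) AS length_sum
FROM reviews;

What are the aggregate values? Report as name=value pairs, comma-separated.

fr_sum=277, length_sum=1347

[fr_sum: lang = 'fr']
review_id=30: ✗
review_id=31: ✗
review_id=32: ✓ → 95
review_id=33: ✓ → 81
review_id=34: ✗
review_id=35: ✗
review_id=36: ✗
review_id=37: ✗
review_id=38: ✗
review_id=39: ✗
review_id=40: ✗
review_id=41: ✓ → 101
review_id=42: ✗
review_id=43: ✗
fr_sum = 95 + 81 + 101 = 277
—
[length_sum: length <= 1510 AND stars > 2]
review_id=30: ✗
review_id=31: ✗
review_id=32: ✓ → 95
review_id=33: ✓ → 81
review_id=34: ✓ → 180
review_id=35: ✓ → 238
review_id=36: ✓ → 207
review_id=37: ✗
review_id=38: ✗
review_id=39: ✓ → 260
review_id=40: ✗
review_id=41: ✓ → 101
review_id=42: ✗
review_id=43: ✓ → 185
length_sum = 95 + 81 + 180 + 238 + 207 + 260 + 101 + 185 = 1347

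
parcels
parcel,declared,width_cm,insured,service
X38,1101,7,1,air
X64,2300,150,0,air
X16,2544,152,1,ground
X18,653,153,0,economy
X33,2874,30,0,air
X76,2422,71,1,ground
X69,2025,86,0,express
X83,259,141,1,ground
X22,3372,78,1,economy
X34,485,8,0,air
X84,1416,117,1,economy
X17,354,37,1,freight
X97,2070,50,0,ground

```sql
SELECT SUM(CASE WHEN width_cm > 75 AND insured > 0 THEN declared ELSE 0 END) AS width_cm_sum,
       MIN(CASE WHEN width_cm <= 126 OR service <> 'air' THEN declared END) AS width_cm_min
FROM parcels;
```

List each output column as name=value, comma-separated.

[width_cm_sum: width_cm > 75 AND insured > 0]
parcel=X38: ✗
parcel=X64: ✗
parcel=X16: ✓ → 2544
parcel=X18: ✗
parcel=X33: ✗
parcel=X76: ✗
parcel=X69: ✗
parcel=X83: ✓ → 259
parcel=X22: ✓ → 3372
parcel=X34: ✗
parcel=X84: ✓ → 1416
parcel=X17: ✗
parcel=X97: ✗
width_cm_sum = 2544 + 259 + 3372 + 1416 = 7591
—
[width_cm_min: width_cm <= 126 OR service <> 'air']
parcel=X38: ✓ → 1101
parcel=X64: ✗
parcel=X16: ✓ → 2544
parcel=X18: ✓ → 653
parcel=X33: ✓ → 2874
parcel=X76: ✓ → 2422
parcel=X69: ✓ → 2025
parcel=X83: ✓ → 259
parcel=X22: ✓ → 3372
parcel=X34: ✓ → 485
parcel=X84: ✓ → 1416
parcel=X17: ✓ → 354
parcel=X97: ✓ → 2070
width_cm_min = MIN(1101, 2544, 653, 2874, 2422, 2025, 259, 3372, 485, 1416, 354, 2070) = 259

width_cm_sum=7591, width_cm_min=259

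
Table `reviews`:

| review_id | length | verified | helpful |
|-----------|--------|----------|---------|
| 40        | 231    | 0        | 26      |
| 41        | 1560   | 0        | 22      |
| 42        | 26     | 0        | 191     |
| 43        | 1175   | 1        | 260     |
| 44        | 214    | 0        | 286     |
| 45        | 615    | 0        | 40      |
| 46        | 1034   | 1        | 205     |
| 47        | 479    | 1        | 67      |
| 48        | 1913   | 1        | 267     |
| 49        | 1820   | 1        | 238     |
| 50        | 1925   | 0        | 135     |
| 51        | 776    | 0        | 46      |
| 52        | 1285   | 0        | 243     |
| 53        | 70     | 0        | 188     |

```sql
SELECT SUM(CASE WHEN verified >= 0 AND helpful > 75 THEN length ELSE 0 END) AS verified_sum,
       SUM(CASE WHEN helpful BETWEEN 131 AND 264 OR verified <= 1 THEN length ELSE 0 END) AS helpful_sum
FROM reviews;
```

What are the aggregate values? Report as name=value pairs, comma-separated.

[verified_sum: verified >= 0 AND helpful > 75]
review_id=40: ✗
review_id=41: ✗
review_id=42: ✓ → 26
review_id=43: ✓ → 1175
review_id=44: ✓ → 214
review_id=45: ✗
review_id=46: ✓ → 1034
review_id=47: ✗
review_id=48: ✓ → 1913
review_id=49: ✓ → 1820
review_id=50: ✓ → 1925
review_id=51: ✗
review_id=52: ✓ → 1285
review_id=53: ✓ → 70
verified_sum = 26 + 1175 + 214 + 1034 + 1913 + 1820 + 1925 + 1285 + 70 = 9462
—
[helpful_sum: helpful BETWEEN 131 AND 264 OR verified <= 1]
review_id=40: ✓ → 231
review_id=41: ✓ → 1560
review_id=42: ✓ → 26
review_id=43: ✓ → 1175
review_id=44: ✓ → 214
review_id=45: ✓ → 615
review_id=46: ✓ → 1034
review_id=47: ✓ → 479
review_id=48: ✓ → 1913
review_id=49: ✓ → 1820
review_id=50: ✓ → 1925
review_id=51: ✓ → 776
review_id=52: ✓ → 1285
review_id=53: ✓ → 70
helpful_sum = 231 + 1560 + 26 + 1175 + 214 + 615 + 1034 + 479 + 1913 + 1820 + 1925 + 776 + 1285 + 70 = 13123

verified_sum=9462, helpful_sum=13123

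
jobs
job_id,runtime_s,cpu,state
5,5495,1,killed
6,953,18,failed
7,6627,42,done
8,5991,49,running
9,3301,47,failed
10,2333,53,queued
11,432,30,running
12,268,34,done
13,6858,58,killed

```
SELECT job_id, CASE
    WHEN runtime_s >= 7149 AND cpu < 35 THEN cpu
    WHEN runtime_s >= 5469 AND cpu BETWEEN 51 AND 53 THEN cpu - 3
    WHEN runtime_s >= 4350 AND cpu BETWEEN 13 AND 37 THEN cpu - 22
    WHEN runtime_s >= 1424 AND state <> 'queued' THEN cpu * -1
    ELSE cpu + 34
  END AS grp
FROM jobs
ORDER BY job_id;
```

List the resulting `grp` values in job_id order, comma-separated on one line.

job_id=5: runtime_s >= 1424 AND state <> 'queued' → -1
job_id=6: ELSE → 52
job_id=7: runtime_s >= 1424 AND state <> 'queued' → -42
job_id=8: runtime_s >= 1424 AND state <> 'queued' → -49
job_id=9: runtime_s >= 1424 AND state <> 'queued' → -47
job_id=10: ELSE → 87
job_id=11: ELSE → 64
job_id=12: ELSE → 68
job_id=13: runtime_s >= 1424 AND state <> 'queued' → -58

-1, 52, -42, -49, -47, 87, 64, 68, -58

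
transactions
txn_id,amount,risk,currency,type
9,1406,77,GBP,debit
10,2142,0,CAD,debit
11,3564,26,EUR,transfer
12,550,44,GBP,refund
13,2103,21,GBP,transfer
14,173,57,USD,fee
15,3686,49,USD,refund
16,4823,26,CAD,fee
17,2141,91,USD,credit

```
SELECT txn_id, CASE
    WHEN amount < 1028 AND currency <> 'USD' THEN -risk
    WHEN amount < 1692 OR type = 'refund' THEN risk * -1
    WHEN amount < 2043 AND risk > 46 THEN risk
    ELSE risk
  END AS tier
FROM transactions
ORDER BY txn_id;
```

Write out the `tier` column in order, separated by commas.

txn_id=9: amount < 1692 OR type = 'refund' → -77
txn_id=10: ELSE → 0
txn_id=11: ELSE → 26
txn_id=12: amount < 1028 AND currency <> 'USD' → -44
txn_id=13: ELSE → 21
txn_id=14: amount < 1692 OR type = 'refund' → -57
txn_id=15: amount < 1692 OR type = 'refund' → -49
txn_id=16: ELSE → 26
txn_id=17: ELSE → 91

-77, 0, 26, -44, 21, -57, -49, 26, 91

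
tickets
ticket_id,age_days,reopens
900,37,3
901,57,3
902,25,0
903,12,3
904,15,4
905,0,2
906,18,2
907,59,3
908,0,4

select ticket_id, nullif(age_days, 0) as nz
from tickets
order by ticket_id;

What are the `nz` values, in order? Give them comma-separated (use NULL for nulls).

ticket_id=900: age_days=37 vs 0: differ → 37
ticket_id=901: age_days=57 vs 0: differ → 57
ticket_id=902: age_days=25 vs 0: differ → 25
ticket_id=903: age_days=12 vs 0: differ → 12
ticket_id=904: age_days=15 vs 0: differ → 15
ticket_id=905: age_days=0 vs 0: equal → NULL
ticket_id=906: age_days=18 vs 0: differ → 18
ticket_id=907: age_days=59 vs 0: differ → 59
ticket_id=908: age_days=0 vs 0: equal → NULL

37, 57, 25, 12, 15, NULL, 18, 59, NULL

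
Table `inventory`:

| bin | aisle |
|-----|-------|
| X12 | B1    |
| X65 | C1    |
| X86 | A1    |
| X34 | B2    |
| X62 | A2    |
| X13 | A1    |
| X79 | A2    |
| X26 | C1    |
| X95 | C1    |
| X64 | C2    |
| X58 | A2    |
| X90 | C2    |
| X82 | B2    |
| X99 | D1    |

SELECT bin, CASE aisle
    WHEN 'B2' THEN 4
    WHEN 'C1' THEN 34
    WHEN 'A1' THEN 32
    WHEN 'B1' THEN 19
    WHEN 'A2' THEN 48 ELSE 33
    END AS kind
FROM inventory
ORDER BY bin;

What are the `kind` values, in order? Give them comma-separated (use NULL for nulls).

19, 32, 34, 4, 48, 48, 33, 34, 48, 4, 32, 33, 34, 33

bin=X12: aisle='B1' → 19
bin=X13: aisle='A1' → 32
bin=X26: aisle='C1' → 34
bin=X34: aisle='B2' → 4
bin=X58: aisle='A2' → 48
bin=X62: aisle='A2' → 48
bin=X64: ELSE → 33
bin=X65: aisle='C1' → 34
bin=X79: aisle='A2' → 48
bin=X82: aisle='B2' → 4
bin=X86: aisle='A1' → 32
bin=X90: ELSE → 33
bin=X95: aisle='C1' → 34
bin=X99: ELSE → 33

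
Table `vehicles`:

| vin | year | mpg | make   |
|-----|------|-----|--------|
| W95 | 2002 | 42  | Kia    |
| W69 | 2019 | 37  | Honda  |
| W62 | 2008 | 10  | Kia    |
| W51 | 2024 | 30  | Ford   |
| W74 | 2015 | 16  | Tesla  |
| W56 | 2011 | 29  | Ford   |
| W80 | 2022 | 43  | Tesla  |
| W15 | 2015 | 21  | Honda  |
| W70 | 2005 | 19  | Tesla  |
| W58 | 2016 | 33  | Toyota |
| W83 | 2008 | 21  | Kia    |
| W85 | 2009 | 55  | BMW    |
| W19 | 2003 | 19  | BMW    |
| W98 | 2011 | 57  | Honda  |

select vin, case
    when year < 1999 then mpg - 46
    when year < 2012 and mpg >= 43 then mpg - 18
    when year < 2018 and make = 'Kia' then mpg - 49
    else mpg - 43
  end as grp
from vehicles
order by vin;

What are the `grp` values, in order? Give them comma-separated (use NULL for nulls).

-22, -24, -13, -14, -10, -39, -6, -24, -27, 0, -28, 37, -7, 39

vin=W15: ELSE → -22
vin=W19: ELSE → -24
vin=W51: ELSE → -13
vin=W56: ELSE → -14
vin=W58: ELSE → -10
vin=W62: year < 2018 and make = 'Kia' → -39
vin=W69: ELSE → -6
vin=W70: ELSE → -24
vin=W74: ELSE → -27
vin=W80: ELSE → 0
vin=W83: year < 2018 and make = 'Kia' → -28
vin=W85: year < 2012 and mpg >= 43 → 37
vin=W95: year < 2018 and make = 'Kia' → -7
vin=W98: year < 2012 and mpg >= 43 → 39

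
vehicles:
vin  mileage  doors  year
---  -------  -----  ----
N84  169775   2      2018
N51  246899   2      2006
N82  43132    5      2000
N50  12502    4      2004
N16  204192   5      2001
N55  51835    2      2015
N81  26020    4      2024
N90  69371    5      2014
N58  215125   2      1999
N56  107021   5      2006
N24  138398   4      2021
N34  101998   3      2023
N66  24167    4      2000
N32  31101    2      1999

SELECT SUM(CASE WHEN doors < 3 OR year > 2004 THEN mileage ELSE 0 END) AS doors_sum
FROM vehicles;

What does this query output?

vin=N84: ✓ → 169775
vin=N51: ✓ → 246899
vin=N82: ✗
vin=N50: ✗
vin=N16: ✗
vin=N55: ✓ → 51835
vin=N81: ✓ → 26020
vin=N90: ✓ → 69371
vin=N58: ✓ → 215125
vin=N56: ✓ → 107021
vin=N24: ✓ → 138398
vin=N34: ✓ → 101998
vin=N66: ✗
vin=N32: ✓ → 31101
doors_sum = 169775 + 246899 + 51835 + 26020 + 69371 + 215125 + 107021 + 138398 + 101998 + 31101 = 1157543

1157543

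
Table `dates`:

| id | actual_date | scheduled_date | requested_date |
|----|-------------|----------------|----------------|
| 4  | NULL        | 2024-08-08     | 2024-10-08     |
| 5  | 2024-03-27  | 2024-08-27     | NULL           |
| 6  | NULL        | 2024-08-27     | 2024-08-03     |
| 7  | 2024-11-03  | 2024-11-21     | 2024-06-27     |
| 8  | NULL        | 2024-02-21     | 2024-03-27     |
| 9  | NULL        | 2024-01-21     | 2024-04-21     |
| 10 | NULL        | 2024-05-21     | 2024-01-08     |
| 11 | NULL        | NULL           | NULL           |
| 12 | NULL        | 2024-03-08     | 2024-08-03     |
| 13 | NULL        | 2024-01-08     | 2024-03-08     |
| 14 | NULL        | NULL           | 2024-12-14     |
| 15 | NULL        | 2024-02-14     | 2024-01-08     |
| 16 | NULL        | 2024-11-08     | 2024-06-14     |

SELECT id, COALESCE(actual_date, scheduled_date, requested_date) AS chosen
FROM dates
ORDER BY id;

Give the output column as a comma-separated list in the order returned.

id=4: actual_date=NULL, scheduled_date=2024-08-08 → 2024-08-08
id=5: actual_date=2024-03-27 → 2024-03-27
id=6: actual_date=NULL, scheduled_date=2024-08-27 → 2024-08-27
id=7: actual_date=2024-11-03 → 2024-11-03
id=8: actual_date=NULL, scheduled_date=2024-02-21 → 2024-02-21
id=9: actual_date=NULL, scheduled_date=2024-01-21 → 2024-01-21
id=10: actual_date=NULL, scheduled_date=2024-05-21 → 2024-05-21
id=11: actual_date=NULL, scheduled_date=NULL, requested_date=NULL (all NULL) → NULL
id=12: actual_date=NULL, scheduled_date=2024-03-08 → 2024-03-08
id=13: actual_date=NULL, scheduled_date=2024-01-08 → 2024-01-08
id=14: actual_date=NULL, scheduled_date=NULL, requested_date=2024-12-14 → 2024-12-14
id=15: actual_date=NULL, scheduled_date=2024-02-14 → 2024-02-14
id=16: actual_date=NULL, scheduled_date=2024-11-08 → 2024-11-08

2024-08-08, 2024-03-27, 2024-08-27, 2024-11-03, 2024-02-21, 2024-01-21, 2024-05-21, NULL, 2024-03-08, 2024-01-08, 2024-12-14, 2024-02-14, 2024-11-08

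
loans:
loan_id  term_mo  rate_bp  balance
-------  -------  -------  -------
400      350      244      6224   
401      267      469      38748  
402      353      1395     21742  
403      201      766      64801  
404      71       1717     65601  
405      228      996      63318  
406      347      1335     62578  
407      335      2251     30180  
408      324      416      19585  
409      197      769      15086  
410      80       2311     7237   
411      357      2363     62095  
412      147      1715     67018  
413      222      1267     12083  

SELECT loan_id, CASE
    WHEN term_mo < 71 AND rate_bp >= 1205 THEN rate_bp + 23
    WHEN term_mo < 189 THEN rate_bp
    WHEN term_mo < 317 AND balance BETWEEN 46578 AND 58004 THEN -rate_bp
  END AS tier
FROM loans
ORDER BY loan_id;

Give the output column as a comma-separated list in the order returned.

NULL, NULL, NULL, NULL, 1717, NULL, NULL, NULL, NULL, NULL, 2311, NULL, 1715, NULL

loan_id=400: (no match → NULL) → NULL
loan_id=401: (no match → NULL) → NULL
loan_id=402: (no match → NULL) → NULL
loan_id=403: (no match → NULL) → NULL
loan_id=404: term_mo < 189 → 1717
loan_id=405: (no match → NULL) → NULL
loan_id=406: (no match → NULL) → NULL
loan_id=407: (no match → NULL) → NULL
loan_id=408: (no match → NULL) → NULL
loan_id=409: (no match → NULL) → NULL
loan_id=410: term_mo < 189 → 2311
loan_id=411: (no match → NULL) → NULL
loan_id=412: term_mo < 189 → 1715
loan_id=413: (no match → NULL) → NULL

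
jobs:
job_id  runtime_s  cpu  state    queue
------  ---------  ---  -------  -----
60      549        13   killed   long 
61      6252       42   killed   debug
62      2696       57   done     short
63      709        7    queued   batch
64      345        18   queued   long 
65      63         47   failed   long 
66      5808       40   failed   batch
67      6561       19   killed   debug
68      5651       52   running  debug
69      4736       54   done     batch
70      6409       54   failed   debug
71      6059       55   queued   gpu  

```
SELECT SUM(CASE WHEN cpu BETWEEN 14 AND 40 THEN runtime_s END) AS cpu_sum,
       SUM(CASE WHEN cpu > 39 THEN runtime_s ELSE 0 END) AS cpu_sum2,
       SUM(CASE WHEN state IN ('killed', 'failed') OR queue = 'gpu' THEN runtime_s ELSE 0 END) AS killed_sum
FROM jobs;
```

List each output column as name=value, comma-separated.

cpu_sum=12714, cpu_sum2=37674, killed_sum=31701

[cpu_sum: cpu BETWEEN 14 AND 40]
job_id=60: ✗
job_id=61: ✗
job_id=62: ✗
job_id=63: ✗
job_id=64: ✓ → 345
job_id=65: ✗
job_id=66: ✓ → 5808
job_id=67: ✓ → 6561
job_id=68: ✗
job_id=69: ✗
job_id=70: ✗
job_id=71: ✗
cpu_sum = 345 + 5808 + 6561 = 12714
—
[cpu_sum2: cpu > 39]
job_id=60: ✗
job_id=61: ✓ → 6252
job_id=62: ✓ → 2696
job_id=63: ✗
job_id=64: ✗
job_id=65: ✓ → 63
job_id=66: ✓ → 5808
job_id=67: ✗
job_id=68: ✓ → 5651
job_id=69: ✓ → 4736
job_id=70: ✓ → 6409
job_id=71: ✓ → 6059
cpu_sum2 = 6252 + 2696 + 63 + 5808 + 5651 + 4736 + 6409 + 6059 = 37674
—
[killed_sum: state IN ('killed', 'failed') OR queue = 'gpu']
job_id=60: ✓ → 549
job_id=61: ✓ → 6252
job_id=62: ✗
job_id=63: ✗
job_id=64: ✗
job_id=65: ✓ → 63
job_id=66: ✓ → 5808
job_id=67: ✓ → 6561
job_id=68: ✗
job_id=69: ✗
job_id=70: ✓ → 6409
job_id=71: ✓ → 6059
killed_sum = 549 + 6252 + 63 + 5808 + 6561 + 6409 + 6059 = 31701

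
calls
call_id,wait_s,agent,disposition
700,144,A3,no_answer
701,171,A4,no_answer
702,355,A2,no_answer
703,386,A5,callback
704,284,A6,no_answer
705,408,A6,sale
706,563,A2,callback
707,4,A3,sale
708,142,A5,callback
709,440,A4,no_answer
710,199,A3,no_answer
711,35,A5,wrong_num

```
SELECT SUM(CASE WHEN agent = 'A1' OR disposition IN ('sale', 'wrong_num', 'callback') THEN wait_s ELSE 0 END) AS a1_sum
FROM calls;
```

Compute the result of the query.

call_id=700: ✗
call_id=701: ✗
call_id=702: ✗
call_id=703: ✓ → 386
call_id=704: ✗
call_id=705: ✓ → 408
call_id=706: ✓ → 563
call_id=707: ✓ → 4
call_id=708: ✓ → 142
call_id=709: ✗
call_id=710: ✗
call_id=711: ✓ → 35
a1_sum = 386 + 408 + 563 + 4 + 142 + 35 = 1538

1538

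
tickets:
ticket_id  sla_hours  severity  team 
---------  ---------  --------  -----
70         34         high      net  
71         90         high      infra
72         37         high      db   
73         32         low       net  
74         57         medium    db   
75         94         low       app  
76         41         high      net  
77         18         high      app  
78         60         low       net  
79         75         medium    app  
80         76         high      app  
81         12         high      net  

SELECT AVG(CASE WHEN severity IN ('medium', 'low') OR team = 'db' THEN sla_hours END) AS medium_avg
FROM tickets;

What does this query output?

59.1666666667

ticket_id=70: ✗
ticket_id=71: ✗
ticket_id=72: ✓ → 37
ticket_id=73: ✓ → 32
ticket_id=74: ✓ → 57
ticket_id=75: ✓ → 94
ticket_id=76: ✗
ticket_id=77: ✗
ticket_id=78: ✓ → 60
ticket_id=79: ✓ → 75
ticket_id=80: ✗
ticket_id=81: ✗
medium_avg = (37 + 32 + 57 + 94 + 60 + 75) / 6 = 59.1666666667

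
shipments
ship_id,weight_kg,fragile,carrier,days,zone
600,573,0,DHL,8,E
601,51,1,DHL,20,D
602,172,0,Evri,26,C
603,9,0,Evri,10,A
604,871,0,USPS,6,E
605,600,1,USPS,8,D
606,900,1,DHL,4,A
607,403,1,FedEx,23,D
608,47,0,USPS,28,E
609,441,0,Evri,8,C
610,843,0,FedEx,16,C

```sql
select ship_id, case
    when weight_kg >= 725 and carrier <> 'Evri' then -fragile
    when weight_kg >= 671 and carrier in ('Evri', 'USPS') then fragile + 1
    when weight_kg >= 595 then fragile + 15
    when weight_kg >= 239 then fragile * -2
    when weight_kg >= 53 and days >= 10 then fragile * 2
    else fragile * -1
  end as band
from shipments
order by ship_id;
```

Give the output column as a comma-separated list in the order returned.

ship_id=600: weight_kg >= 239 → 0
ship_id=601: ELSE → -1
ship_id=602: weight_kg >= 53 and days >= 10 → 0
ship_id=603: ELSE → 0
ship_id=604: weight_kg >= 725 and carrier <> 'Evri' → 0
ship_id=605: weight_kg >= 595 → 16
ship_id=606: weight_kg >= 725 and carrier <> 'Evri' → -1
ship_id=607: weight_kg >= 239 → -2
ship_id=608: ELSE → 0
ship_id=609: weight_kg >= 239 → 0
ship_id=610: weight_kg >= 725 and carrier <> 'Evri' → 0

0, -1, 0, 0, 0, 16, -1, -2, 0, 0, 0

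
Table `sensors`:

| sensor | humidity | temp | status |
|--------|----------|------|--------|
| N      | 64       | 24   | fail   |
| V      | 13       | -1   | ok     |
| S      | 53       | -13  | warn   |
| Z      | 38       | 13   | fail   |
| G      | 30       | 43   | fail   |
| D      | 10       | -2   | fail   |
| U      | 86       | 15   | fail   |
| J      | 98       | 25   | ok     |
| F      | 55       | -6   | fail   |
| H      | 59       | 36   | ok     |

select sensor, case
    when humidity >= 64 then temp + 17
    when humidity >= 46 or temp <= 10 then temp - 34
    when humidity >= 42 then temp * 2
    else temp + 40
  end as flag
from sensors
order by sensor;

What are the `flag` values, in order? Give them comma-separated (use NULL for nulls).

sensor=D: humidity >= 46 or temp <= 10 → -36
sensor=F: humidity >= 46 or temp <= 10 → -40
sensor=G: ELSE → 83
sensor=H: humidity >= 46 or temp <= 10 → 2
sensor=J: humidity >= 64 → 42
sensor=N: humidity >= 64 → 41
sensor=S: humidity >= 46 or temp <= 10 → -47
sensor=U: humidity >= 64 → 32
sensor=V: humidity >= 46 or temp <= 10 → -35
sensor=Z: ELSE → 53

-36, -40, 83, 2, 42, 41, -47, 32, -35, 53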